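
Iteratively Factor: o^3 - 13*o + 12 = (o + 4)*(o^2 - 4*o + 3) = (o - 3)*(o + 4)*(o - 1)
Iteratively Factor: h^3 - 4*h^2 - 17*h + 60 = (h - 3)*(h^2 - h - 20) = (h - 5)*(h - 3)*(h + 4)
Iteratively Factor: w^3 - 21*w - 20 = (w - 5)*(w^2 + 5*w + 4) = (w - 5)*(w + 4)*(w + 1)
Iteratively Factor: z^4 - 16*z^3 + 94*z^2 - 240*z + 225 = (z - 3)*(z^3 - 13*z^2 + 55*z - 75) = (z - 3)^2*(z^2 - 10*z + 25) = (z - 5)*(z - 3)^2*(z - 5)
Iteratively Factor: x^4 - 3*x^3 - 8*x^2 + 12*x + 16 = (x + 1)*(x^3 - 4*x^2 - 4*x + 16) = (x - 4)*(x + 1)*(x^2 - 4) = (x - 4)*(x - 2)*(x + 1)*(x + 2)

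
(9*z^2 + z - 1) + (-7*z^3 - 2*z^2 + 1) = -7*z^3 + 7*z^2 + z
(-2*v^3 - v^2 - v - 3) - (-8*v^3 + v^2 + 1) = 6*v^3 - 2*v^2 - v - 4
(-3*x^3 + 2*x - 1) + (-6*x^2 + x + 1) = -3*x^3 - 6*x^2 + 3*x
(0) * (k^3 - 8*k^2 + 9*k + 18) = 0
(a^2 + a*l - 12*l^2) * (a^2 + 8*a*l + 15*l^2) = a^4 + 9*a^3*l + 11*a^2*l^2 - 81*a*l^3 - 180*l^4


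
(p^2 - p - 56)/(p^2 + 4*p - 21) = (p - 8)/(p - 3)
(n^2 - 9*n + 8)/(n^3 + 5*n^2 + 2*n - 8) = (n - 8)/(n^2 + 6*n + 8)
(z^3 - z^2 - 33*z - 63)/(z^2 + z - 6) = (z^2 - 4*z - 21)/(z - 2)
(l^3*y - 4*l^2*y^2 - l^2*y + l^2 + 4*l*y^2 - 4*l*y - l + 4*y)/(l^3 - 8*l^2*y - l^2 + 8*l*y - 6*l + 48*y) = (l^3*y - 4*l^2*y^2 - l^2*y + l^2 + 4*l*y^2 - 4*l*y - l + 4*y)/(l^3 - 8*l^2*y - l^2 + 8*l*y - 6*l + 48*y)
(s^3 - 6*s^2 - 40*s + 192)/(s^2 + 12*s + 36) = (s^2 - 12*s + 32)/(s + 6)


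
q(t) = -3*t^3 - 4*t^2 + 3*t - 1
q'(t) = -9*t^2 - 8*t + 3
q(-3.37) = 58.28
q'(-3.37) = -72.25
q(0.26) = -0.54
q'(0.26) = 0.31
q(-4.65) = 200.19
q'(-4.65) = -154.40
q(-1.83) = -1.50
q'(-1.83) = -12.50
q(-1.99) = 0.83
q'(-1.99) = -16.72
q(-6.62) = 674.19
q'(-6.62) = -338.46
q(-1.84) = -1.37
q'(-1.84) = -12.75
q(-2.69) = 20.38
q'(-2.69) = -40.60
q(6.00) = -775.00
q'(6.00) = -369.00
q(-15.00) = 9179.00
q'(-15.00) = -1902.00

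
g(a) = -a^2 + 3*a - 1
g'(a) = 3 - 2*a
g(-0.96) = -4.80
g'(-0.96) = 4.92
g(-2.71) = -16.47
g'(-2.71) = 8.42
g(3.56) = -2.99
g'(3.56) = -4.12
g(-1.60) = -8.36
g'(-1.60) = 6.20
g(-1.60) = -8.36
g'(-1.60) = 6.20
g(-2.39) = -13.88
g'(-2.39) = 7.78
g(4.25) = -6.31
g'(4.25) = -5.50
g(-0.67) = -3.46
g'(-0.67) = 4.34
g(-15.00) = -271.00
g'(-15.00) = 33.00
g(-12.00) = -181.00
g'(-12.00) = 27.00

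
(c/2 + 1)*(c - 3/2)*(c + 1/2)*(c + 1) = c^4/2 + c^3 - 7*c^2/8 - 17*c/8 - 3/4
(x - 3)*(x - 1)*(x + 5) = x^3 + x^2 - 17*x + 15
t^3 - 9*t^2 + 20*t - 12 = (t - 6)*(t - 2)*(t - 1)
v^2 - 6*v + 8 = (v - 4)*(v - 2)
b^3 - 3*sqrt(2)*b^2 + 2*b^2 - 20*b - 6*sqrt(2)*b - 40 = (b + 2)*(b - 5*sqrt(2))*(b + 2*sqrt(2))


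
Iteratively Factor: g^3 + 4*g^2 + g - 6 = (g - 1)*(g^2 + 5*g + 6) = (g - 1)*(g + 3)*(g + 2)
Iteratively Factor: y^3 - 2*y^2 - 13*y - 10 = (y + 2)*(y^2 - 4*y - 5) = (y - 5)*(y + 2)*(y + 1)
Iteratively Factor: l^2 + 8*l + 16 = (l + 4)*(l + 4)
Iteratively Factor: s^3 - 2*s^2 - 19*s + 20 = (s + 4)*(s^2 - 6*s + 5) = (s - 5)*(s + 4)*(s - 1)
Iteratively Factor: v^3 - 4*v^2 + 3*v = (v)*(v^2 - 4*v + 3) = v*(v - 3)*(v - 1)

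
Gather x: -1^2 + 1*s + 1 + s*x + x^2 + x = s + x^2 + x*(s + 1)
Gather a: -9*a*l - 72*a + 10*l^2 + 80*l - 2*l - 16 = a*(-9*l - 72) + 10*l^2 + 78*l - 16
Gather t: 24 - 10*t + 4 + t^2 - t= t^2 - 11*t + 28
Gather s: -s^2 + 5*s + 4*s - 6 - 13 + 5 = -s^2 + 9*s - 14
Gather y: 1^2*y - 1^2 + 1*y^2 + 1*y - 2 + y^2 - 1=2*y^2 + 2*y - 4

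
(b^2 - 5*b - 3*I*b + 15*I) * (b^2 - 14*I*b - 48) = b^4 - 5*b^3 - 17*I*b^3 - 90*b^2 + 85*I*b^2 + 450*b + 144*I*b - 720*I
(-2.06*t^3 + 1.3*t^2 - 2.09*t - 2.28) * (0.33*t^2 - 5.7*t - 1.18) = -0.6798*t^5 + 12.171*t^4 - 5.6689*t^3 + 9.6266*t^2 + 15.4622*t + 2.6904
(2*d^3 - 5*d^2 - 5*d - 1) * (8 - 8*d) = -16*d^4 + 56*d^3 - 32*d - 8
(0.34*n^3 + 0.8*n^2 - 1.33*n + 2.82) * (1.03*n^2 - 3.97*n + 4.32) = 0.3502*n^5 - 0.5258*n^4 - 3.0771*n^3 + 11.6407*n^2 - 16.941*n + 12.1824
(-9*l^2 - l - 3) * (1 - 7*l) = 63*l^3 - 2*l^2 + 20*l - 3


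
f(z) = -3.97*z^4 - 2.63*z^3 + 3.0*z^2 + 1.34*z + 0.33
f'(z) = -15.88*z^3 - 7.89*z^2 + 6.0*z + 1.34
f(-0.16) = 0.20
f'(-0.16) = 0.24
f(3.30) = -527.90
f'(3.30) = -635.46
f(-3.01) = -230.68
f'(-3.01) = 344.86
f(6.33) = -6911.95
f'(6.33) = -4304.57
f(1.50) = -19.88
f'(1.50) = -61.01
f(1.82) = -46.71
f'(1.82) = -109.61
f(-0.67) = 0.77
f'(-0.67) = -1.45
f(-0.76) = 0.87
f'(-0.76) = -0.81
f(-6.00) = -4476.75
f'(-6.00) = 3111.38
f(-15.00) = -191449.77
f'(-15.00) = 51731.09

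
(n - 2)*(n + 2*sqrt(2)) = n^2 - 2*n + 2*sqrt(2)*n - 4*sqrt(2)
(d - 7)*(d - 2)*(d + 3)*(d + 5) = d^4 - d^3 - 43*d^2 - 23*d + 210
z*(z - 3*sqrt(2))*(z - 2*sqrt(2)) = z^3 - 5*sqrt(2)*z^2 + 12*z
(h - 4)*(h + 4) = h^2 - 16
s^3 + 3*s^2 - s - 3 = (s - 1)*(s + 1)*(s + 3)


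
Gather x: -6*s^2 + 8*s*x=-6*s^2 + 8*s*x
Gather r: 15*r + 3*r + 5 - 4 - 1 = 18*r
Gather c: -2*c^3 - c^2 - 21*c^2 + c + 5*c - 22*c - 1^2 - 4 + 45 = -2*c^3 - 22*c^2 - 16*c + 40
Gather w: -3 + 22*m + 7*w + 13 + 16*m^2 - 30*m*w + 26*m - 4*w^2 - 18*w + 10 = 16*m^2 + 48*m - 4*w^2 + w*(-30*m - 11) + 20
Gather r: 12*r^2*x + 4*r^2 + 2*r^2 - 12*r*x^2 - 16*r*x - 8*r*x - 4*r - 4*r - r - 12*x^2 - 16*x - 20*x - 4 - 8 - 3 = r^2*(12*x + 6) + r*(-12*x^2 - 24*x - 9) - 12*x^2 - 36*x - 15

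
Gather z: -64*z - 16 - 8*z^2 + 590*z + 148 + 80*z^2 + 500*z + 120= 72*z^2 + 1026*z + 252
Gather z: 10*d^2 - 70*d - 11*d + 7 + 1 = 10*d^2 - 81*d + 8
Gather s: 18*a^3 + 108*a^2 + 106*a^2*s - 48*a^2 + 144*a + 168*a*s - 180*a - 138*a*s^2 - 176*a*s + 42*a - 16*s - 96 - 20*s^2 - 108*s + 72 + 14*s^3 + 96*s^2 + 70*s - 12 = 18*a^3 + 60*a^2 + 6*a + 14*s^3 + s^2*(76 - 138*a) + s*(106*a^2 - 8*a - 54) - 36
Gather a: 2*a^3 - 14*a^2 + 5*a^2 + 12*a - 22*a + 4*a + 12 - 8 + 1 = 2*a^3 - 9*a^2 - 6*a + 5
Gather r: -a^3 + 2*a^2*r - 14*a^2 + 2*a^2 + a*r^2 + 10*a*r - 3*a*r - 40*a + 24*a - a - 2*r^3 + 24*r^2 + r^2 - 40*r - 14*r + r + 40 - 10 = -a^3 - 12*a^2 - 17*a - 2*r^3 + r^2*(a + 25) + r*(2*a^2 + 7*a - 53) + 30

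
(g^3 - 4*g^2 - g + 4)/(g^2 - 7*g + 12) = (g^2 - 1)/(g - 3)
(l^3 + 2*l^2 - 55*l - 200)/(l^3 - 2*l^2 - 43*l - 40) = (l + 5)/(l + 1)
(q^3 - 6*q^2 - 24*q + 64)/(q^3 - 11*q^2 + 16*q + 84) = (q^3 - 6*q^2 - 24*q + 64)/(q^3 - 11*q^2 + 16*q + 84)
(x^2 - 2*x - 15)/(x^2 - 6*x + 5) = (x + 3)/(x - 1)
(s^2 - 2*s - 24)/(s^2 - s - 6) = (-s^2 + 2*s + 24)/(-s^2 + s + 6)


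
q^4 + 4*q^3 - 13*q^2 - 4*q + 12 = (q - 2)*(q - 1)*(q + 1)*(q + 6)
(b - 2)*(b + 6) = b^2 + 4*b - 12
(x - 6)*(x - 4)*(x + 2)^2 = x^4 - 6*x^3 - 12*x^2 + 56*x + 96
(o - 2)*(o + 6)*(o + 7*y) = o^3 + 7*o^2*y + 4*o^2 + 28*o*y - 12*o - 84*y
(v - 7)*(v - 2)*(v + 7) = v^3 - 2*v^2 - 49*v + 98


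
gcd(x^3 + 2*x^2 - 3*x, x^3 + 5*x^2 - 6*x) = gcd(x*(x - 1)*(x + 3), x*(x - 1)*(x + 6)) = x^2 - x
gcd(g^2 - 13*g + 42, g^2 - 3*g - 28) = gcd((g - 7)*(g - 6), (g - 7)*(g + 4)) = g - 7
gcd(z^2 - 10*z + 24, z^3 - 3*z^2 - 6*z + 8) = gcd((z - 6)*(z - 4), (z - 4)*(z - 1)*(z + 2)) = z - 4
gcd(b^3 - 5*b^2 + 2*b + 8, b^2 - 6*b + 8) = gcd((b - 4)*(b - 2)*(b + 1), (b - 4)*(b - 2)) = b^2 - 6*b + 8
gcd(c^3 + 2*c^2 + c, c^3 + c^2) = c^2 + c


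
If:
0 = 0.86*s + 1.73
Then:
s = -2.01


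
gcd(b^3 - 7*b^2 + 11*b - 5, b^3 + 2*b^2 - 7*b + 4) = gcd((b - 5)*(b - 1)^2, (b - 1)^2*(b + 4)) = b^2 - 2*b + 1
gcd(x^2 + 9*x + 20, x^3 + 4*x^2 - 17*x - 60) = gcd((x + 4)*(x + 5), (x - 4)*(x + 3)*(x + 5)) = x + 5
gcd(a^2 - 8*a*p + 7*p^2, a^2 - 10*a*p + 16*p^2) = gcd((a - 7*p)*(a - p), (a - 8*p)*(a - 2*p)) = 1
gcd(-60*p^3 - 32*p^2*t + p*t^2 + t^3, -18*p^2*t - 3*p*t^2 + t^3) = 6*p - t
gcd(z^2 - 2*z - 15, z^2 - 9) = z + 3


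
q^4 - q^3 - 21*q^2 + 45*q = q*(q - 3)^2*(q + 5)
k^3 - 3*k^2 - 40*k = k*(k - 8)*(k + 5)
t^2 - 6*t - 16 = (t - 8)*(t + 2)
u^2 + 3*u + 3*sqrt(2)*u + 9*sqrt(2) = (u + 3)*(u + 3*sqrt(2))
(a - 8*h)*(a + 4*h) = a^2 - 4*a*h - 32*h^2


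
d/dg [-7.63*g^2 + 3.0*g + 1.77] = 3.0 - 15.26*g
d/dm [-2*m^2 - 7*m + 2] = -4*m - 7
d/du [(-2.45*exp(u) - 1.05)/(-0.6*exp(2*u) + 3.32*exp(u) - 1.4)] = (-1.47*exp(2*u) - 1.26*exp(u) + 6.916)*exp(u)/(0.36*exp(4*u) - 3.984*exp(3*u) + 12.7024*exp(2*u) - 9.296*exp(u) + 1.96)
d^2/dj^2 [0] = 0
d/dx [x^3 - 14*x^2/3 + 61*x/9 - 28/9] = 3*x^2 - 28*x/3 + 61/9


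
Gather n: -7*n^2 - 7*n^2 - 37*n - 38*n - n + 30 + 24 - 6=-14*n^2 - 76*n + 48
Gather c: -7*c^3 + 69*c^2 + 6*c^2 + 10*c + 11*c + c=-7*c^3 + 75*c^2 + 22*c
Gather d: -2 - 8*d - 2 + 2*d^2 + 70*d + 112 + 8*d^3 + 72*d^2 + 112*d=8*d^3 + 74*d^2 + 174*d + 108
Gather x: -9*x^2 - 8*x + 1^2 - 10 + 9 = -9*x^2 - 8*x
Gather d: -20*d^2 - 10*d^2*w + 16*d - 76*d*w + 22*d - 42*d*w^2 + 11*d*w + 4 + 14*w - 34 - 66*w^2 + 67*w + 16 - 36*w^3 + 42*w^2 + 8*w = d^2*(-10*w - 20) + d*(-42*w^2 - 65*w + 38) - 36*w^3 - 24*w^2 + 89*w - 14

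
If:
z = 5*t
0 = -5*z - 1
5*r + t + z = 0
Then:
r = 6/125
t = -1/25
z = -1/5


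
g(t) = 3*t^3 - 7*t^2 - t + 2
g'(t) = 9*t^2 - 14*t - 1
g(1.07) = -3.41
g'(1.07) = -5.68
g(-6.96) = -1341.59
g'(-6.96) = 532.41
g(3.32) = 31.31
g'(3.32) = 51.72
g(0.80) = -1.74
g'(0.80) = -6.44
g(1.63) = -5.24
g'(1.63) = 0.09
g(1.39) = -4.86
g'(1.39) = -3.07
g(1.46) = -5.04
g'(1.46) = -2.26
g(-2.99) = -137.78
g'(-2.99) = 121.32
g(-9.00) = -2743.00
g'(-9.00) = 854.00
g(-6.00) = -892.00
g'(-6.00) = 407.00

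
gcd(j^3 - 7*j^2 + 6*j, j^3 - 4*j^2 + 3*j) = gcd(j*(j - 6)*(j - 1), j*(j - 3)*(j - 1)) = j^2 - j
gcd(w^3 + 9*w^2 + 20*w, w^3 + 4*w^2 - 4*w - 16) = w + 4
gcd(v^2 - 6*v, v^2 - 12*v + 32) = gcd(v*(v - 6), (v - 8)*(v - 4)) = 1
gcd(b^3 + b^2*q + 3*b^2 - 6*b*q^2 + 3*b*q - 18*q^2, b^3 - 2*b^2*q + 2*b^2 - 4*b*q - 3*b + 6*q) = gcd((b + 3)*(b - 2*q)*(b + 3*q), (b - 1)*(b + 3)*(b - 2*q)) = -b^2 + 2*b*q - 3*b + 6*q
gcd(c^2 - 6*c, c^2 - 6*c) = c^2 - 6*c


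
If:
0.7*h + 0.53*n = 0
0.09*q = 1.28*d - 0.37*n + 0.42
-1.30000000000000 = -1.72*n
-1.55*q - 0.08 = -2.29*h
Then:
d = -0.17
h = -0.57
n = 0.76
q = -0.90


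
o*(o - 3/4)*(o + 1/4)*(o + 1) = o^4 + o^3/2 - 11*o^2/16 - 3*o/16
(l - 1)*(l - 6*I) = l^2 - l - 6*I*l + 6*I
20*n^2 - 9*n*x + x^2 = (-5*n + x)*(-4*n + x)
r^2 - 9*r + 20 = (r - 5)*(r - 4)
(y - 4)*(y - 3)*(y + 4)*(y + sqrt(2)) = y^4 - 3*y^3 + sqrt(2)*y^3 - 16*y^2 - 3*sqrt(2)*y^2 - 16*sqrt(2)*y + 48*y + 48*sqrt(2)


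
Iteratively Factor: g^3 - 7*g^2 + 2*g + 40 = (g + 2)*(g^2 - 9*g + 20) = (g - 5)*(g + 2)*(g - 4)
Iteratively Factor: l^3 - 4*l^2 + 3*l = (l)*(l^2 - 4*l + 3) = l*(l - 1)*(l - 3)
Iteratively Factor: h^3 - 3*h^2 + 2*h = (h - 1)*(h^2 - 2*h) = h*(h - 1)*(h - 2)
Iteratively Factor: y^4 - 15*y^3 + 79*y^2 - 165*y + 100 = (y - 5)*(y^3 - 10*y^2 + 29*y - 20) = (y - 5)*(y - 4)*(y^2 - 6*y + 5) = (y - 5)^2*(y - 4)*(y - 1)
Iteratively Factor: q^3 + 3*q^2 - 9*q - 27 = (q - 3)*(q^2 + 6*q + 9) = (q - 3)*(q + 3)*(q + 3)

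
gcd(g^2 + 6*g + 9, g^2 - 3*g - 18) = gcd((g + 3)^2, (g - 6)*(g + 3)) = g + 3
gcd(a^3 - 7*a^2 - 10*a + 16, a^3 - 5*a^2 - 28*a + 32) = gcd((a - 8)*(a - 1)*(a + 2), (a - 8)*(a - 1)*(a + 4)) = a^2 - 9*a + 8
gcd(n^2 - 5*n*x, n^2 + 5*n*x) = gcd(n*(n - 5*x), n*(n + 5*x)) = n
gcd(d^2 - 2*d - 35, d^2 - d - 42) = d - 7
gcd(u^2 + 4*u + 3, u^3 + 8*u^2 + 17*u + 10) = u + 1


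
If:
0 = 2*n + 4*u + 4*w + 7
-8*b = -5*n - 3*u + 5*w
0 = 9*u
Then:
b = -15*w/8 - 35/16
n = -2*w - 7/2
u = 0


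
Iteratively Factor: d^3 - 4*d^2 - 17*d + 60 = (d - 5)*(d^2 + d - 12) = (d - 5)*(d + 4)*(d - 3)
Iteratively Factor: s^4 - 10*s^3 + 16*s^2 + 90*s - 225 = (s - 5)*(s^3 - 5*s^2 - 9*s + 45) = (s - 5)*(s + 3)*(s^2 - 8*s + 15) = (s - 5)^2*(s + 3)*(s - 3)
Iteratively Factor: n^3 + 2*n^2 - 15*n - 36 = (n + 3)*(n^2 - n - 12) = (n - 4)*(n + 3)*(n + 3)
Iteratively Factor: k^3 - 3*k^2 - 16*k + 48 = (k - 4)*(k^2 + k - 12) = (k - 4)*(k + 4)*(k - 3)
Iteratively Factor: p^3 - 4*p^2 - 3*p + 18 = (p - 3)*(p^2 - p - 6) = (p - 3)*(p + 2)*(p - 3)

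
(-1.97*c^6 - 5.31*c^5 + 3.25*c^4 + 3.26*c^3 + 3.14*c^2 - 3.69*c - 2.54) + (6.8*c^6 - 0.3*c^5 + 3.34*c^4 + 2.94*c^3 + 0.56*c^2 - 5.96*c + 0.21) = 4.83*c^6 - 5.61*c^5 + 6.59*c^4 + 6.2*c^3 + 3.7*c^2 - 9.65*c - 2.33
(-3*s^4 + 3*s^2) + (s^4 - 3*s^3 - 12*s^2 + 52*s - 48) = -2*s^4 - 3*s^3 - 9*s^2 + 52*s - 48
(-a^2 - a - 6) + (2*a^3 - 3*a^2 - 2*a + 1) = 2*a^3 - 4*a^2 - 3*a - 5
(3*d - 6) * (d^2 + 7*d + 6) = 3*d^3 + 15*d^2 - 24*d - 36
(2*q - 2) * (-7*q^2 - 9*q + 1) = -14*q^3 - 4*q^2 + 20*q - 2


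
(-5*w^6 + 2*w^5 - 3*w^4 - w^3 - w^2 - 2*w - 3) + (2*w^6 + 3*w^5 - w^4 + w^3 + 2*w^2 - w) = -3*w^6 + 5*w^5 - 4*w^4 + w^2 - 3*w - 3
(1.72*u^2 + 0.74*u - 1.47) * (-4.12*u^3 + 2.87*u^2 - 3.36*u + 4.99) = -7.0864*u^5 + 1.8876*u^4 + 2.401*u^3 + 1.8775*u^2 + 8.6318*u - 7.3353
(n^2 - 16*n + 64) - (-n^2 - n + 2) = 2*n^2 - 15*n + 62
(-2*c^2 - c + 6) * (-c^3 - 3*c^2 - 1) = 2*c^5 + 7*c^4 - 3*c^3 - 16*c^2 + c - 6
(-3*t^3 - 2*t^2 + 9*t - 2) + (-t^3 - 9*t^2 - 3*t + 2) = -4*t^3 - 11*t^2 + 6*t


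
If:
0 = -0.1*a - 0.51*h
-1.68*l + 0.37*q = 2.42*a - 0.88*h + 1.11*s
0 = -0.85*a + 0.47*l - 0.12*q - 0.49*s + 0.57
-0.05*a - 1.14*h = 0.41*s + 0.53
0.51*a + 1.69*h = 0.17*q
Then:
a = 0.83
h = -0.16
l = -0.47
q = 0.87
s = -0.94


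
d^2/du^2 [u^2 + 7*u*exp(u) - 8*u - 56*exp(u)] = 7*u*exp(u) - 42*exp(u) + 2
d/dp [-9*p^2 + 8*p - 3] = 8 - 18*p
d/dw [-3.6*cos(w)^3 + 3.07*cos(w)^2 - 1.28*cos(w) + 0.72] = (10.8*cos(w)^2 - 6.14*cos(w) + 1.28)*sin(w)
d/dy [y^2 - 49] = 2*y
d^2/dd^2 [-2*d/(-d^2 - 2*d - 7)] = 4*(4*d*(d + 1)^2 - (3*d + 2)*(d^2 + 2*d + 7))/(d^2 + 2*d + 7)^3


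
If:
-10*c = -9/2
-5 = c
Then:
No Solution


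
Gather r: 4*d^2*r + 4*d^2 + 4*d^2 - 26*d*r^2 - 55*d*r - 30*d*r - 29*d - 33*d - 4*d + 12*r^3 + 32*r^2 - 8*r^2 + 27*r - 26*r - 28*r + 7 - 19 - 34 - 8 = 8*d^2 - 66*d + 12*r^3 + r^2*(24 - 26*d) + r*(4*d^2 - 85*d - 27) - 54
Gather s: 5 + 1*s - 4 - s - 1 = 0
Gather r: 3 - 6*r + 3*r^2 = 3*r^2 - 6*r + 3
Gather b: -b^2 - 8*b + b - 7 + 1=-b^2 - 7*b - 6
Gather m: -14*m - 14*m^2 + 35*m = -14*m^2 + 21*m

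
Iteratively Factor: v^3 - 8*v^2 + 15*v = (v - 5)*(v^2 - 3*v) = (v - 5)*(v - 3)*(v)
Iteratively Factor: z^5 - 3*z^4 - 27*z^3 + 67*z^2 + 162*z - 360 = (z - 3)*(z^4 - 27*z^2 - 14*z + 120) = (z - 3)*(z - 2)*(z^3 + 2*z^2 - 23*z - 60) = (z - 3)*(z - 2)*(z + 4)*(z^2 - 2*z - 15) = (z - 5)*(z - 3)*(z - 2)*(z + 4)*(z + 3)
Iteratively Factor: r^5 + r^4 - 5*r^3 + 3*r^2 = (r)*(r^4 + r^3 - 5*r^2 + 3*r) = r*(r + 3)*(r^3 - 2*r^2 + r) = r^2*(r + 3)*(r^2 - 2*r + 1) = r^2*(r - 1)*(r + 3)*(r - 1)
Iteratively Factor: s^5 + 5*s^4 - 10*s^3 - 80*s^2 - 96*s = (s + 4)*(s^4 + s^3 - 14*s^2 - 24*s) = (s + 2)*(s + 4)*(s^3 - s^2 - 12*s) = (s + 2)*(s + 3)*(s + 4)*(s^2 - 4*s) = (s - 4)*(s + 2)*(s + 3)*(s + 4)*(s)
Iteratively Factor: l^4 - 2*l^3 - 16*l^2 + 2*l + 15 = (l - 5)*(l^3 + 3*l^2 - l - 3) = (l - 5)*(l + 3)*(l^2 - 1) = (l - 5)*(l + 1)*(l + 3)*(l - 1)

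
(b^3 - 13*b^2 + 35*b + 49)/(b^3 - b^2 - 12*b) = (-b^3 + 13*b^2 - 35*b - 49)/(b*(-b^2 + b + 12))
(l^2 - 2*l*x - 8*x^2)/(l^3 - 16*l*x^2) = (l + 2*x)/(l*(l + 4*x))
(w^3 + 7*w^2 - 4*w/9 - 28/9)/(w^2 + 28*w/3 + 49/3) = (9*w^2 - 4)/(3*(3*w + 7))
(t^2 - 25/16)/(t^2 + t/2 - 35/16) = (4*t + 5)/(4*t + 7)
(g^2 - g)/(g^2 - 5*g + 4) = g/(g - 4)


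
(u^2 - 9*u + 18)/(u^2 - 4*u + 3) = (u - 6)/(u - 1)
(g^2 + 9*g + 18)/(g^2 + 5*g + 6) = (g + 6)/(g + 2)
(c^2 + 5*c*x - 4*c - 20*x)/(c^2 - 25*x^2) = (4 - c)/(-c + 5*x)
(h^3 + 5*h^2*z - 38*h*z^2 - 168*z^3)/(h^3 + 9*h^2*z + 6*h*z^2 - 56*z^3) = (-h + 6*z)/(-h + 2*z)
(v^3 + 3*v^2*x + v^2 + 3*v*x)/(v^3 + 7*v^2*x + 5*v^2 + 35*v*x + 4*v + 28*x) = v*(v + 3*x)/(v^2 + 7*v*x + 4*v + 28*x)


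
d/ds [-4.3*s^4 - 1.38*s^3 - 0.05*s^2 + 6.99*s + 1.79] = -17.2*s^3 - 4.14*s^2 - 0.1*s + 6.99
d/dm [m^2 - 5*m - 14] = 2*m - 5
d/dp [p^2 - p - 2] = 2*p - 1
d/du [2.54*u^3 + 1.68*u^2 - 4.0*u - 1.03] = 7.62*u^2 + 3.36*u - 4.0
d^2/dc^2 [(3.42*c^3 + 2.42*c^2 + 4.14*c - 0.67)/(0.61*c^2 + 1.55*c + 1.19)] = (-7.105427357601e-15*c^4 + 9.97271200000002*c^3 + 25.81323*c^2 + 7.22610600000001*c - 10.66518)/(0.226981*c^6 + 1.730265*c^5 + 5.724972*c^4 + 10.474745*c^3 + 11.168388*c^2 + 6.584865*c + 1.685159)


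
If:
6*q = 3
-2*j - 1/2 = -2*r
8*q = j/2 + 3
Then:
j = 2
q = 1/2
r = 9/4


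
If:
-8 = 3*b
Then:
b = -8/3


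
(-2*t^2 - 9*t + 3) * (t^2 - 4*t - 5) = -2*t^4 - t^3 + 49*t^2 + 33*t - 15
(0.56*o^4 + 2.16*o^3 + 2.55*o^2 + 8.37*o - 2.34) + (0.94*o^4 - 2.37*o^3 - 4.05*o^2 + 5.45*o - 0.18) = 1.5*o^4 - 0.21*o^3 - 1.5*o^2 + 13.82*o - 2.52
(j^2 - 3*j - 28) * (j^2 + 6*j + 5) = j^4 + 3*j^3 - 41*j^2 - 183*j - 140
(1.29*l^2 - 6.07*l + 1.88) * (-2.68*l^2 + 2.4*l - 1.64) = -3.4572*l^4 + 19.3636*l^3 - 21.722*l^2 + 14.4668*l - 3.0832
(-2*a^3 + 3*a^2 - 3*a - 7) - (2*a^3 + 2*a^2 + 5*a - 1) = -4*a^3 + a^2 - 8*a - 6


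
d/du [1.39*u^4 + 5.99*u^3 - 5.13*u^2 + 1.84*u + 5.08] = 5.56*u^3 + 17.97*u^2 - 10.26*u + 1.84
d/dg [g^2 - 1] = 2*g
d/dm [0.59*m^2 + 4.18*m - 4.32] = 1.18*m + 4.18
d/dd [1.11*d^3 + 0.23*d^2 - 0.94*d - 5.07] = 3.33*d^2 + 0.46*d - 0.94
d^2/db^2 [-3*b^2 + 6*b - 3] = -6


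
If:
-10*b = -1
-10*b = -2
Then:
No Solution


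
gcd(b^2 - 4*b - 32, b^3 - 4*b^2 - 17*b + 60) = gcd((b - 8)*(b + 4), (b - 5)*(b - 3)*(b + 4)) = b + 4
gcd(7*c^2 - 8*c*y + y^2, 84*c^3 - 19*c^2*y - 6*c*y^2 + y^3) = -7*c + y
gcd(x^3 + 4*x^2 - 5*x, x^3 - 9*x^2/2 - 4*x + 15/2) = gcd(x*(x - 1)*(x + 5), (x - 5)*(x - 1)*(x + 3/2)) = x - 1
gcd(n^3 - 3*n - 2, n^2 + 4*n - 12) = n - 2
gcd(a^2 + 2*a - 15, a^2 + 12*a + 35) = a + 5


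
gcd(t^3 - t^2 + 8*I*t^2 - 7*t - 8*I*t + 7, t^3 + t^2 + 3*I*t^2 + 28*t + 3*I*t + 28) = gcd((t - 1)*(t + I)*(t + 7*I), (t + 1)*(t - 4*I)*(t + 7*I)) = t + 7*I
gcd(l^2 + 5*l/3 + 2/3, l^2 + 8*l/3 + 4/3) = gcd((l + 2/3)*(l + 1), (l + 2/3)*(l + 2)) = l + 2/3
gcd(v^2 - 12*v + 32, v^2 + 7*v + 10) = 1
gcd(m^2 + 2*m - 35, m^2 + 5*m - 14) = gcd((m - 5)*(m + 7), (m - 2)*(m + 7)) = m + 7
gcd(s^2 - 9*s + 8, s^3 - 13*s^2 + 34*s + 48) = s - 8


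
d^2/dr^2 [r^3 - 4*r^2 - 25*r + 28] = 6*r - 8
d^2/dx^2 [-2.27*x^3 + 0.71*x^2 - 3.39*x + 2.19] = 1.42 - 13.62*x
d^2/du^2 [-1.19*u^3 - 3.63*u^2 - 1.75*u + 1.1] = -7.14*u - 7.26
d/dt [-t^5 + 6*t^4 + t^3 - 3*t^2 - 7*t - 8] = -5*t^4 + 24*t^3 + 3*t^2 - 6*t - 7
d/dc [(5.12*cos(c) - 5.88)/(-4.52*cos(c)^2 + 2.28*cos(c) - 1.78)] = (-23.1424*cos(c)^2 + 53.1552*cos(c) - 4.2928)*sin(c)/(20.4304*cos(c)^4 - 20.6112*cos(c)^3 + 21.2896*cos(c)^2 - 8.1168*cos(c) + 3.1684)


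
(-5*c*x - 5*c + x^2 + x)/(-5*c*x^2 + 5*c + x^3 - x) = 1/(x - 1)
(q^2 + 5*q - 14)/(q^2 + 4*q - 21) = (q - 2)/(q - 3)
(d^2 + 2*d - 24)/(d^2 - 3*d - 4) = (d + 6)/(d + 1)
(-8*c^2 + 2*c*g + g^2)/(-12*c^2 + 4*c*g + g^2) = (4*c + g)/(6*c + g)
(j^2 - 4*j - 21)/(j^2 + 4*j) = (j^2 - 4*j - 21)/(j*(j + 4))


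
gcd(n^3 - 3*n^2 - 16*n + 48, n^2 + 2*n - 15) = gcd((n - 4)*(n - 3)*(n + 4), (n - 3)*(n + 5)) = n - 3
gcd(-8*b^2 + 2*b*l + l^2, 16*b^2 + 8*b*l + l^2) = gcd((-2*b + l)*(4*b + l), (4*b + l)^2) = 4*b + l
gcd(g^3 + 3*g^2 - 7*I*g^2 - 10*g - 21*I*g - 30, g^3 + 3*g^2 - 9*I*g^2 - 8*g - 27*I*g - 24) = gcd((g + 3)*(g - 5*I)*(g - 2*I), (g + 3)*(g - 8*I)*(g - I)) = g + 3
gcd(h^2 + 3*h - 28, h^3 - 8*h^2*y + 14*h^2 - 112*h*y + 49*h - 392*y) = h + 7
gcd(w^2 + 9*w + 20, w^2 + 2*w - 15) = w + 5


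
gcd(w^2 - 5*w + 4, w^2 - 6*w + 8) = w - 4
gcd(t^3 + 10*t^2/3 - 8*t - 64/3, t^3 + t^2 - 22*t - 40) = t^2 + 6*t + 8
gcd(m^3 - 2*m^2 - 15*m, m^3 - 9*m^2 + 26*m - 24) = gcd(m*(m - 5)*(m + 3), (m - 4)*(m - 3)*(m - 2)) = 1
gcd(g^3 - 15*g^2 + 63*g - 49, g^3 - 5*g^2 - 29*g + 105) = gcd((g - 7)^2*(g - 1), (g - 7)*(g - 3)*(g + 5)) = g - 7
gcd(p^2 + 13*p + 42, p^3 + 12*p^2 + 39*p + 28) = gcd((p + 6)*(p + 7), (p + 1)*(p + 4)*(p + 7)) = p + 7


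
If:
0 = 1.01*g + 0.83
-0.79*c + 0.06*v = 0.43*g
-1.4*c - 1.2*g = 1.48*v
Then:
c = 0.46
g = -0.82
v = 0.23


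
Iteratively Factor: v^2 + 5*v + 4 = (v + 4)*(v + 1)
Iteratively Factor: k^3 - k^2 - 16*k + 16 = (k + 4)*(k^2 - 5*k + 4) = (k - 4)*(k + 4)*(k - 1)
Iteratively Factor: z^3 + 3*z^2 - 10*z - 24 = (z + 2)*(z^2 + z - 12) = (z - 3)*(z + 2)*(z + 4)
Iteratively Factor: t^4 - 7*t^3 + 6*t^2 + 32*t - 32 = (t - 4)*(t^3 - 3*t^2 - 6*t + 8) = (t - 4)^2*(t^2 + t - 2) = (t - 4)^2*(t - 1)*(t + 2)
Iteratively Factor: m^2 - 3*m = (m)*(m - 3)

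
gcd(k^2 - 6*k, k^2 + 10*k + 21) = 1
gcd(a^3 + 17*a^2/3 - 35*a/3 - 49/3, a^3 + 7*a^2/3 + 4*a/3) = a + 1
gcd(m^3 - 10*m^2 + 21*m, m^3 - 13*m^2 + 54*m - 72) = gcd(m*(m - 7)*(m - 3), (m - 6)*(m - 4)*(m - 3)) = m - 3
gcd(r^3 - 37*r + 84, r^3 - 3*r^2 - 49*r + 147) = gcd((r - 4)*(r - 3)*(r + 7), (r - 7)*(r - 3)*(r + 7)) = r^2 + 4*r - 21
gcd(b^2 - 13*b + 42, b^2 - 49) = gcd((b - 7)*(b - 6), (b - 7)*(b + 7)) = b - 7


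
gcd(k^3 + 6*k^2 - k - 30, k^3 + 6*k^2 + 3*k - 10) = k + 5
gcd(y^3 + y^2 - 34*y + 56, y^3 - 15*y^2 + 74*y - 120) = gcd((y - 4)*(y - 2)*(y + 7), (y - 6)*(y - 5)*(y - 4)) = y - 4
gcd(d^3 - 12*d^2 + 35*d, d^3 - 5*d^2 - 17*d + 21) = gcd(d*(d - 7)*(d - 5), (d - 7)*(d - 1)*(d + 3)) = d - 7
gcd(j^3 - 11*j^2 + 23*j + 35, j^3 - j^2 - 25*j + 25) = j - 5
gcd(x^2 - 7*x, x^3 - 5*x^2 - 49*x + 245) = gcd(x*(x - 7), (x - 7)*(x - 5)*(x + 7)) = x - 7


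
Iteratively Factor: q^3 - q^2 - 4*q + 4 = (q - 2)*(q^2 + q - 2) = (q - 2)*(q - 1)*(q + 2)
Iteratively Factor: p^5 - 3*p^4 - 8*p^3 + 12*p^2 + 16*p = (p - 2)*(p^4 - p^3 - 10*p^2 - 8*p) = (p - 4)*(p - 2)*(p^3 + 3*p^2 + 2*p) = (p - 4)*(p - 2)*(p + 1)*(p^2 + 2*p) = p*(p - 4)*(p - 2)*(p + 1)*(p + 2)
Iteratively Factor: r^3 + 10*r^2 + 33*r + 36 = (r + 3)*(r^2 + 7*r + 12) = (r + 3)*(r + 4)*(r + 3)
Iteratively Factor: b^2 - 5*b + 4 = (b - 4)*(b - 1)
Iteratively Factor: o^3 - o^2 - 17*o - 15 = (o + 1)*(o^2 - 2*o - 15) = (o - 5)*(o + 1)*(o + 3)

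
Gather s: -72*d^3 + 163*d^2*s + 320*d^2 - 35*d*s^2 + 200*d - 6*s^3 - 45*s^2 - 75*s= -72*d^3 + 320*d^2 + 200*d - 6*s^3 + s^2*(-35*d - 45) + s*(163*d^2 - 75)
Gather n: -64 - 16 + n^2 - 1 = n^2 - 81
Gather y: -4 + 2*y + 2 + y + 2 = 3*y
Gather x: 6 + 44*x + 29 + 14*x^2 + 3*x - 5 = 14*x^2 + 47*x + 30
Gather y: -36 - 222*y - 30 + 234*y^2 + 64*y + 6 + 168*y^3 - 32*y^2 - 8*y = 168*y^3 + 202*y^2 - 166*y - 60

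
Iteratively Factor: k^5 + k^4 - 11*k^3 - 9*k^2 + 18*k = (k + 3)*(k^4 - 2*k^3 - 5*k^2 + 6*k) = (k + 2)*(k + 3)*(k^3 - 4*k^2 + 3*k) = k*(k + 2)*(k + 3)*(k^2 - 4*k + 3) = k*(k - 1)*(k + 2)*(k + 3)*(k - 3)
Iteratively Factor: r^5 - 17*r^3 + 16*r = (r - 4)*(r^4 + 4*r^3 - r^2 - 4*r) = (r - 4)*(r + 4)*(r^3 - r) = (r - 4)*(r - 1)*(r + 4)*(r^2 + r) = (r - 4)*(r - 1)*(r + 1)*(r + 4)*(r)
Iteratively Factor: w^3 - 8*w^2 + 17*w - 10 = (w - 2)*(w^2 - 6*w + 5) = (w - 5)*(w - 2)*(w - 1)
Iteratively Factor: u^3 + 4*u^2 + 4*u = (u)*(u^2 + 4*u + 4) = u*(u + 2)*(u + 2)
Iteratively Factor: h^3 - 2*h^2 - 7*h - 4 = (h + 1)*(h^2 - 3*h - 4) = (h - 4)*(h + 1)*(h + 1)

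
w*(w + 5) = w^2 + 5*w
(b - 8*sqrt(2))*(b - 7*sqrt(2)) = b^2 - 15*sqrt(2)*b + 112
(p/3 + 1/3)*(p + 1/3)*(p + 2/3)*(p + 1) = p^4/3 + p^3 + 29*p^2/27 + 13*p/27 + 2/27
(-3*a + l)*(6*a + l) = -18*a^2 + 3*a*l + l^2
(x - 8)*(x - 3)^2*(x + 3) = x^4 - 11*x^3 + 15*x^2 + 99*x - 216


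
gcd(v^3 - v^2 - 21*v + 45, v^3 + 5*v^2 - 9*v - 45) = v^2 + 2*v - 15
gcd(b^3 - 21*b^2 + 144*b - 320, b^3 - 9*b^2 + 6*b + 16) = b - 8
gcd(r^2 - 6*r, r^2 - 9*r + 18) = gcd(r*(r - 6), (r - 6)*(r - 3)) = r - 6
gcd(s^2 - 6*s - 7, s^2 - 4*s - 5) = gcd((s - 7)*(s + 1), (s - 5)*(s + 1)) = s + 1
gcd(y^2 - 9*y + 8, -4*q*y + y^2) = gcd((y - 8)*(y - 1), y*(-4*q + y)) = 1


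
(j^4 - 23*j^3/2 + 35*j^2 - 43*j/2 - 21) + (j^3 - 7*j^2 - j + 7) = j^4 - 21*j^3/2 + 28*j^2 - 45*j/2 - 14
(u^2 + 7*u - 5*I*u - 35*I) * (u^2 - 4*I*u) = u^4 + 7*u^3 - 9*I*u^3 - 20*u^2 - 63*I*u^2 - 140*u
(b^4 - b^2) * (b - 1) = b^5 - b^4 - b^3 + b^2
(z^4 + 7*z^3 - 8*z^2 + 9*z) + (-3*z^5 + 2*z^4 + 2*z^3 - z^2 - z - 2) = -3*z^5 + 3*z^4 + 9*z^3 - 9*z^2 + 8*z - 2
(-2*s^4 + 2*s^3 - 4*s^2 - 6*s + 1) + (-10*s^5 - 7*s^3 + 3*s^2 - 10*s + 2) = -10*s^5 - 2*s^4 - 5*s^3 - s^2 - 16*s + 3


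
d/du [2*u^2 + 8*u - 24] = 4*u + 8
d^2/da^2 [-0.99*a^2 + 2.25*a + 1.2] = -1.98000000000000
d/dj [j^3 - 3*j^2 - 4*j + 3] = 3*j^2 - 6*j - 4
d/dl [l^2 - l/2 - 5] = 2*l - 1/2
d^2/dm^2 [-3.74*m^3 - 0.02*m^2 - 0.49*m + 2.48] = -22.44*m - 0.04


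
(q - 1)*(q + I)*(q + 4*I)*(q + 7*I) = q^4 - q^3 + 12*I*q^3 - 39*q^2 - 12*I*q^2 + 39*q - 28*I*q + 28*I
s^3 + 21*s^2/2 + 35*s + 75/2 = (s + 5/2)*(s + 3)*(s + 5)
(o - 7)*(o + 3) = o^2 - 4*o - 21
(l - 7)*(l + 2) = l^2 - 5*l - 14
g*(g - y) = g^2 - g*y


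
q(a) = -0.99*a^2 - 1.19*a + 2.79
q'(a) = -1.98*a - 1.19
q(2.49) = -6.31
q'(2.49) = -6.12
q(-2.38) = 0.01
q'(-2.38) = 3.52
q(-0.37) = 3.09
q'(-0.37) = -0.46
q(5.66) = -35.66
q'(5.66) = -12.40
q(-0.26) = 3.03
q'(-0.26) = -0.68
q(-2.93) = -2.22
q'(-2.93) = 4.61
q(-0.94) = 3.03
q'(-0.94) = 0.67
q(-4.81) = -14.39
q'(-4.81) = 8.33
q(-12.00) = -125.49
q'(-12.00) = 22.57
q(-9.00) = -66.69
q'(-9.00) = 16.63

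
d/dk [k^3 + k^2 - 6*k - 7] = 3*k^2 + 2*k - 6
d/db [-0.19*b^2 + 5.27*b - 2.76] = 5.27 - 0.38*b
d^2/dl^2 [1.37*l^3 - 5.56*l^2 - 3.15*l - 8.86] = 8.22*l - 11.12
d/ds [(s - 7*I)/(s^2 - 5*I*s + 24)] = (-s^2 + 14*I*s + 59)/(s^4 - 10*I*s^3 + 23*s^2 - 240*I*s + 576)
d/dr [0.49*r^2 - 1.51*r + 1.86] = 0.98*r - 1.51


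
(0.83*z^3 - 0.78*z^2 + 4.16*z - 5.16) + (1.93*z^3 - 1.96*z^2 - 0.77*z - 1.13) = 2.76*z^3 - 2.74*z^2 + 3.39*z - 6.29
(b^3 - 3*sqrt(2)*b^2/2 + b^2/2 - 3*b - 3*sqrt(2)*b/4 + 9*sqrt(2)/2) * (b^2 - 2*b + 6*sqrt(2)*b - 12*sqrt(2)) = b^5 - 3*b^4/2 + 9*sqrt(2)*b^4/2 - 22*b^3 - 27*sqrt(2)*b^3/4 - 18*sqrt(2)*b^2 + 33*b^2 + 27*sqrt(2)*b + 72*b - 108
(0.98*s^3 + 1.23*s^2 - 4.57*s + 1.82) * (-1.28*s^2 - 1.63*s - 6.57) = -1.2544*s^5 - 3.1718*s^4 - 2.5939*s^3 - 2.9616*s^2 + 27.0583*s - 11.9574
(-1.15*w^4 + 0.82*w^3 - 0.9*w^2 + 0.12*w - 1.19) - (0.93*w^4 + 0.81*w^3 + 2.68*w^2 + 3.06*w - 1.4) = -2.08*w^4 + 0.0099999999999999*w^3 - 3.58*w^2 - 2.94*w + 0.21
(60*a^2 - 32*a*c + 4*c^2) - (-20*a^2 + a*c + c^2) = 80*a^2 - 33*a*c + 3*c^2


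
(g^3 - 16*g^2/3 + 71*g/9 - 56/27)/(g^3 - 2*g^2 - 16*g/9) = (9*g^2 - 24*g + 7)/(3*g*(3*g + 2))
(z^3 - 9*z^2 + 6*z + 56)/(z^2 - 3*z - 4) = (z^2 - 5*z - 14)/(z + 1)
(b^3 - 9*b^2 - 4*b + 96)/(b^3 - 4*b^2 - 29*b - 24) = (b - 4)/(b + 1)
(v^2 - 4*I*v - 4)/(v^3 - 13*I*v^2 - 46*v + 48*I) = (v - 2*I)/(v^2 - 11*I*v - 24)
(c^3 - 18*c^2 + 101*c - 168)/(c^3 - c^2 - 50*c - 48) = (c^2 - 10*c + 21)/(c^2 + 7*c + 6)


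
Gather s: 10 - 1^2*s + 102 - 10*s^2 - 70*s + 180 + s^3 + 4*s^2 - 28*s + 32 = s^3 - 6*s^2 - 99*s + 324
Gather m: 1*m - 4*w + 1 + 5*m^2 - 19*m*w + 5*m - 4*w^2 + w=5*m^2 + m*(6 - 19*w) - 4*w^2 - 3*w + 1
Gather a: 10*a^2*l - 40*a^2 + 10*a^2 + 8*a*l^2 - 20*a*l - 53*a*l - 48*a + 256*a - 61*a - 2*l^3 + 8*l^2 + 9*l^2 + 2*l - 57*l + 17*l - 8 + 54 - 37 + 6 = a^2*(10*l - 30) + a*(8*l^2 - 73*l + 147) - 2*l^3 + 17*l^2 - 38*l + 15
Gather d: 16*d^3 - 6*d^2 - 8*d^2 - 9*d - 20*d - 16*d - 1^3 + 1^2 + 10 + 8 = 16*d^3 - 14*d^2 - 45*d + 18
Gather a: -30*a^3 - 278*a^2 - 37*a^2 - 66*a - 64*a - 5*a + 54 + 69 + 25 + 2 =-30*a^3 - 315*a^2 - 135*a + 150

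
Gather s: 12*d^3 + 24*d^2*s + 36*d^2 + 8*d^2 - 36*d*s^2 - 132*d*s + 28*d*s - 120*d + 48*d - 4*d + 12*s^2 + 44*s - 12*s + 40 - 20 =12*d^3 + 44*d^2 - 76*d + s^2*(12 - 36*d) + s*(24*d^2 - 104*d + 32) + 20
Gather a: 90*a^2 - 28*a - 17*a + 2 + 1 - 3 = 90*a^2 - 45*a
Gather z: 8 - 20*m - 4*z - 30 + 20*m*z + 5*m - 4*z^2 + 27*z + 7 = -15*m - 4*z^2 + z*(20*m + 23) - 15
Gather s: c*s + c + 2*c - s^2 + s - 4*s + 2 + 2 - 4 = 3*c - s^2 + s*(c - 3)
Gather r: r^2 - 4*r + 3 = r^2 - 4*r + 3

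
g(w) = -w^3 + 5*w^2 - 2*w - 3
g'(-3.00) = -59.00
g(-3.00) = 75.00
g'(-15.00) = -827.00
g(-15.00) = 4527.00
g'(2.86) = 2.06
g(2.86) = 8.78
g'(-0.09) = -2.92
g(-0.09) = -2.78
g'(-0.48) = -7.49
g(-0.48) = -0.78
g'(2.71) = 3.07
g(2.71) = 8.40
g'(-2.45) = -44.51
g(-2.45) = 46.62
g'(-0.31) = -5.39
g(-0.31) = -1.87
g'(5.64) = -41.03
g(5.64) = -34.64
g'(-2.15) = -37.37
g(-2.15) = 34.35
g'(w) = -3*w^2 + 10*w - 2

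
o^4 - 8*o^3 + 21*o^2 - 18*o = o*(o - 3)^2*(o - 2)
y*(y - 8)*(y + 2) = y^3 - 6*y^2 - 16*y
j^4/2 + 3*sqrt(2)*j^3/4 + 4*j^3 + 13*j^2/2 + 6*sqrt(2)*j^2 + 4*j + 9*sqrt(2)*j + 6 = (j/2 + sqrt(2)/2)*(j + 2)*(j + 6)*(j + sqrt(2)/2)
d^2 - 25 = (d - 5)*(d + 5)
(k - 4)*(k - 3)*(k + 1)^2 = k^4 - 5*k^3 - k^2 + 17*k + 12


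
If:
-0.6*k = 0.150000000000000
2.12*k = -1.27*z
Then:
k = -0.25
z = 0.42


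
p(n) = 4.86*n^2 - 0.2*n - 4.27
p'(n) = 9.72*n - 0.2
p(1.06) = 0.98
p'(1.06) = 10.10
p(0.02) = -4.27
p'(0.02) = -0.01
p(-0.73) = -1.53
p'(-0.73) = -7.30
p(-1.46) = 6.38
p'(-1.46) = -14.39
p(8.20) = 320.88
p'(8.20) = 79.50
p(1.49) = 6.22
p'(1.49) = 14.28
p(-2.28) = 21.45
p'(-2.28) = -22.36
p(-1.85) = 12.73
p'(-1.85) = -18.18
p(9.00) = 387.59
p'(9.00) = 87.28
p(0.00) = -4.27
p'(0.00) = -0.20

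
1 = 1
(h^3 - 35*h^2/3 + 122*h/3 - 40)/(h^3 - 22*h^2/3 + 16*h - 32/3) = (3*h^2 - 23*h + 30)/(3*h^2 - 10*h + 8)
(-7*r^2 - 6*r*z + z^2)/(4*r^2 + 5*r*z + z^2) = (-7*r + z)/(4*r + z)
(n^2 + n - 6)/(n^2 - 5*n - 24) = (n - 2)/(n - 8)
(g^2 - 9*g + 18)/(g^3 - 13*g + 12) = (g - 6)/(g^2 + 3*g - 4)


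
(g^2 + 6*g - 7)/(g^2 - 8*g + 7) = (g + 7)/(g - 7)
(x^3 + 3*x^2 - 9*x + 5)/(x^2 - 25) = (x^2 - 2*x + 1)/(x - 5)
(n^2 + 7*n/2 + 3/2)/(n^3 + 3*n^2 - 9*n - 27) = (n + 1/2)/(n^2 - 9)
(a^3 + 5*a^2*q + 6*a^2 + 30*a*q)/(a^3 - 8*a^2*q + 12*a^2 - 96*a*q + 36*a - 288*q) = a*(-a - 5*q)/(-a^2 + 8*a*q - 6*a + 48*q)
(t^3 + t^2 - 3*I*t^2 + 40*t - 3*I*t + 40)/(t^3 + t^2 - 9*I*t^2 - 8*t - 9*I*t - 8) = (t + 5*I)/(t - I)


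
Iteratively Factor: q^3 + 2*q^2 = (q)*(q^2 + 2*q) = q*(q + 2)*(q)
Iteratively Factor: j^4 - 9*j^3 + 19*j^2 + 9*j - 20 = (j - 4)*(j^3 - 5*j^2 - j + 5) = (j - 4)*(j - 1)*(j^2 - 4*j - 5) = (j - 4)*(j - 1)*(j + 1)*(j - 5)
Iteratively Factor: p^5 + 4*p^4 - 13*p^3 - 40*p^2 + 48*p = (p - 1)*(p^4 + 5*p^3 - 8*p^2 - 48*p) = (p - 3)*(p - 1)*(p^3 + 8*p^2 + 16*p) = p*(p - 3)*(p - 1)*(p^2 + 8*p + 16) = p*(p - 3)*(p - 1)*(p + 4)*(p + 4)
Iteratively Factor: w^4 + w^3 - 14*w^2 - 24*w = (w - 4)*(w^3 + 5*w^2 + 6*w) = (w - 4)*(w + 2)*(w^2 + 3*w) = (w - 4)*(w + 2)*(w + 3)*(w)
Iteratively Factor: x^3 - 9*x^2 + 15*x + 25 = (x - 5)*(x^2 - 4*x - 5) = (x - 5)^2*(x + 1)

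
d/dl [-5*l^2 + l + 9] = 1 - 10*l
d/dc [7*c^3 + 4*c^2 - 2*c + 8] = 21*c^2 + 8*c - 2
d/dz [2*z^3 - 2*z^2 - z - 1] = 6*z^2 - 4*z - 1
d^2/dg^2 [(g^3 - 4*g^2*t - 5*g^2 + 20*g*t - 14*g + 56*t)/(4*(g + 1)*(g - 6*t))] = 2*(-3*g^3*t^2 + 3*g^3*t + 2*g^3 - 9*g^2*t^2 - 15*g^2*t + 135*g*t^2 + 21*g*t - 288*t^3 - 27*t^2 + 7*t)/(-g^6 + 18*g^5*t - 3*g^5 - 108*g^4*t^2 + 54*g^4*t - 3*g^4 + 216*g^3*t^3 - 324*g^3*t^2 + 54*g^3*t - g^3 + 648*g^2*t^3 - 324*g^2*t^2 + 18*g^2*t + 648*g*t^3 - 108*g*t^2 + 216*t^3)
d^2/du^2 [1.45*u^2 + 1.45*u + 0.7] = 2.90000000000000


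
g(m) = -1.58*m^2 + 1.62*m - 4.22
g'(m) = 1.62 - 3.16*m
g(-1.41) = -9.65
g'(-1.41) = 6.08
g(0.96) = -4.12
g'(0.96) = -1.41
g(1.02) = -4.21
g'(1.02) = -1.60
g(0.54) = -3.81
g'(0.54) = -0.09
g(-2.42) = -17.39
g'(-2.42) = 9.27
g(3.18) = -15.05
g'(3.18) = -8.43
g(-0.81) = -6.57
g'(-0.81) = 4.18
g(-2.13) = -14.84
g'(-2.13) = 8.35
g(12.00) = -212.30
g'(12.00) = -36.30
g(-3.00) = -23.30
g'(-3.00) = 11.10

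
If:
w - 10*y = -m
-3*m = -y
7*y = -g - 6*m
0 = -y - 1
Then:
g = 9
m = -1/3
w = -29/3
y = -1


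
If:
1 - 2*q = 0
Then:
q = 1/2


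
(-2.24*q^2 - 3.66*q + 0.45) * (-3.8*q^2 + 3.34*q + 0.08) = 8.512*q^4 + 6.4264*q^3 - 14.1136*q^2 + 1.2102*q + 0.036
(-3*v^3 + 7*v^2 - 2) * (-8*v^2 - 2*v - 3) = 24*v^5 - 50*v^4 - 5*v^3 - 5*v^2 + 4*v + 6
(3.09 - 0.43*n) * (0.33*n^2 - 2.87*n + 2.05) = -0.1419*n^3 + 2.2538*n^2 - 9.7498*n + 6.3345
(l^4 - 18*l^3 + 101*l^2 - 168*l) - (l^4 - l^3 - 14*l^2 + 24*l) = -17*l^3 + 115*l^2 - 192*l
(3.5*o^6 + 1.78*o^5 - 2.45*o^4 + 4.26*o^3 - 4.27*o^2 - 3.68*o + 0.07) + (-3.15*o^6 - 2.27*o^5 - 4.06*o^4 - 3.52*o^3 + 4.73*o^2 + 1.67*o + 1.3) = 0.35*o^6 - 0.49*o^5 - 6.51*o^4 + 0.74*o^3 + 0.460000000000001*o^2 - 2.01*o + 1.37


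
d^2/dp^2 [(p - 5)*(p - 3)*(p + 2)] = 6*p - 12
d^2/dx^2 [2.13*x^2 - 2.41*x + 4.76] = 4.26000000000000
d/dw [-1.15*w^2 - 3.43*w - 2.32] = -2.3*w - 3.43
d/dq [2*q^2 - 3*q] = 4*q - 3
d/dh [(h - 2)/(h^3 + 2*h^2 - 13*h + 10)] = 2*(-h - 2)/(h^4 + 8*h^3 + 6*h^2 - 40*h + 25)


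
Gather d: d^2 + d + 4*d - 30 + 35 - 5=d^2 + 5*d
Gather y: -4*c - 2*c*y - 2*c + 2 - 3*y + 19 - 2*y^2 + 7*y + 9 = -6*c - 2*y^2 + y*(4 - 2*c) + 30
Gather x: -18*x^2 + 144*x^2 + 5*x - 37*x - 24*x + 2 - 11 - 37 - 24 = 126*x^2 - 56*x - 70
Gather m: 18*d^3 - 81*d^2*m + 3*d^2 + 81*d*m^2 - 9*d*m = 18*d^3 + 3*d^2 + 81*d*m^2 + m*(-81*d^2 - 9*d)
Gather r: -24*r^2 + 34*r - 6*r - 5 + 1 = -24*r^2 + 28*r - 4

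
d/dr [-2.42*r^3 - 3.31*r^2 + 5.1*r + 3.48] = -7.26*r^2 - 6.62*r + 5.1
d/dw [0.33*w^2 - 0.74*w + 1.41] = 0.66*w - 0.74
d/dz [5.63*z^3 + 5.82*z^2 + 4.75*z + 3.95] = 16.89*z^2 + 11.64*z + 4.75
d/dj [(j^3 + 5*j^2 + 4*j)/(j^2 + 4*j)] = 1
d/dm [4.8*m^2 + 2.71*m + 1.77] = 9.6*m + 2.71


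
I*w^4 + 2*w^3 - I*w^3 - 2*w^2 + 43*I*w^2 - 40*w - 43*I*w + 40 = (w - 8*I)*(w + I)*(w + 5*I)*(I*w - I)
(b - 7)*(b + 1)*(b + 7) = b^3 + b^2 - 49*b - 49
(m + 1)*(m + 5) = m^2 + 6*m + 5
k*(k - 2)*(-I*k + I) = -I*k^3 + 3*I*k^2 - 2*I*k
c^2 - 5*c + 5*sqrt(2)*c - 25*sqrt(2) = (c - 5)*(c + 5*sqrt(2))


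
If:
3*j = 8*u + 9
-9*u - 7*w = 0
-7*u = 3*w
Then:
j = 3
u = 0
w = 0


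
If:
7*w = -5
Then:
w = -5/7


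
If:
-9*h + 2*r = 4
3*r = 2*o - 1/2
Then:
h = 2*r/9 - 4/9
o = 3*r/2 + 1/4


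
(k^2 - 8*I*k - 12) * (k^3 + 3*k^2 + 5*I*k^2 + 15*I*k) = k^5 + 3*k^4 - 3*I*k^4 + 28*k^3 - 9*I*k^3 + 84*k^2 - 60*I*k^2 - 180*I*k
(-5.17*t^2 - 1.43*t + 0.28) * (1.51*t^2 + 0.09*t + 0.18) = -7.8067*t^4 - 2.6246*t^3 - 0.6365*t^2 - 0.2322*t + 0.0504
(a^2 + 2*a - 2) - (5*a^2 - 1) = -4*a^2 + 2*a - 1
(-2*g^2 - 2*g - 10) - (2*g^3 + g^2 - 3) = -2*g^3 - 3*g^2 - 2*g - 7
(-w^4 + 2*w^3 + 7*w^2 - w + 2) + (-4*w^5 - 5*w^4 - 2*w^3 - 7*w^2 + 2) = -4*w^5 - 6*w^4 - w + 4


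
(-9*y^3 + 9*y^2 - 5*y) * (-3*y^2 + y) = 27*y^5 - 36*y^4 + 24*y^3 - 5*y^2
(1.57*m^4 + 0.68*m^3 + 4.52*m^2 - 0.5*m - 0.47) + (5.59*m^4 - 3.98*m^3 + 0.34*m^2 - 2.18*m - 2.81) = 7.16*m^4 - 3.3*m^3 + 4.86*m^2 - 2.68*m - 3.28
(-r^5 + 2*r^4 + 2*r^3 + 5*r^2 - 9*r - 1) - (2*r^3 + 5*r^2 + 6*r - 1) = -r^5 + 2*r^4 - 15*r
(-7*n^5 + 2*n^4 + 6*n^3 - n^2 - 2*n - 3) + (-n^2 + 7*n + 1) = -7*n^5 + 2*n^4 + 6*n^3 - 2*n^2 + 5*n - 2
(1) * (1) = 1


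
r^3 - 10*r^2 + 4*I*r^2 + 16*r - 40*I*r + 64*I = (r - 8)*(r - 2)*(r + 4*I)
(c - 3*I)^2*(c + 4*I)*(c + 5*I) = c^4 + 3*I*c^3 + 25*c^2 + 39*I*c + 180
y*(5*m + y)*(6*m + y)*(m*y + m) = 30*m^3*y^2 + 30*m^3*y + 11*m^2*y^3 + 11*m^2*y^2 + m*y^4 + m*y^3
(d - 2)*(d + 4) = d^2 + 2*d - 8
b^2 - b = b*(b - 1)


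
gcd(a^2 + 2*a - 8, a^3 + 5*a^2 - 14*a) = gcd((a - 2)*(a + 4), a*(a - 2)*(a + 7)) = a - 2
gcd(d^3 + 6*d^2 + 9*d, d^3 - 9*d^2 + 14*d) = d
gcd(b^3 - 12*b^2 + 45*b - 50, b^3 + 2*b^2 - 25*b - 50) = b - 5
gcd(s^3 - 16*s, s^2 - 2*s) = s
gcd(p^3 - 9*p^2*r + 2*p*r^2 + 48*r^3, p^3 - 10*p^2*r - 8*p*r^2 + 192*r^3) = p - 8*r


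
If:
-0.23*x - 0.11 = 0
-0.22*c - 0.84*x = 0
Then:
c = 1.83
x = -0.48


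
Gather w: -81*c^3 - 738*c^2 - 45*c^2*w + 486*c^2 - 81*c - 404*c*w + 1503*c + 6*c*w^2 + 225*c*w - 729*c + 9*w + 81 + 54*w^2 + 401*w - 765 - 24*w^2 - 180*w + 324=-81*c^3 - 252*c^2 + 693*c + w^2*(6*c + 30) + w*(-45*c^2 - 179*c + 230) - 360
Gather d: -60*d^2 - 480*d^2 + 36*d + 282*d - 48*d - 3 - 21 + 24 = -540*d^2 + 270*d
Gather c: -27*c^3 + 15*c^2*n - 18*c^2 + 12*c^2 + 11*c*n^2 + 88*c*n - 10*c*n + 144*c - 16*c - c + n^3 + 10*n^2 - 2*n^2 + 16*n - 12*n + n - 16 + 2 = -27*c^3 + c^2*(15*n - 6) + c*(11*n^2 + 78*n + 127) + n^3 + 8*n^2 + 5*n - 14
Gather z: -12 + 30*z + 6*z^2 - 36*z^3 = -36*z^3 + 6*z^2 + 30*z - 12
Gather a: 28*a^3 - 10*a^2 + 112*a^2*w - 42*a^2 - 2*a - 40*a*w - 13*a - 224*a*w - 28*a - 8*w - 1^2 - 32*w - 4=28*a^3 + a^2*(112*w - 52) + a*(-264*w - 43) - 40*w - 5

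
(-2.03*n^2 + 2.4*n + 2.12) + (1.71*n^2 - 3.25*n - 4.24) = -0.32*n^2 - 0.85*n - 2.12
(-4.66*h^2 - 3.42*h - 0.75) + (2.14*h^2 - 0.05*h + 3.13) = -2.52*h^2 - 3.47*h + 2.38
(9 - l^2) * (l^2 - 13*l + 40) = -l^4 + 13*l^3 - 31*l^2 - 117*l + 360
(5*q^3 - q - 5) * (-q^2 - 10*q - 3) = -5*q^5 - 50*q^4 - 14*q^3 + 15*q^2 + 53*q + 15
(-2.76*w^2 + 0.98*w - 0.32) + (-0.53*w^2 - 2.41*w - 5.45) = -3.29*w^2 - 1.43*w - 5.77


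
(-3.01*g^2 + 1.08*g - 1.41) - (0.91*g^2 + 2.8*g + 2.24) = -3.92*g^2 - 1.72*g - 3.65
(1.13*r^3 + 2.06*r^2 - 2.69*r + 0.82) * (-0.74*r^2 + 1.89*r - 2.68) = -0.8362*r^5 + 0.6113*r^4 + 2.8556*r^3 - 11.2117*r^2 + 8.759*r - 2.1976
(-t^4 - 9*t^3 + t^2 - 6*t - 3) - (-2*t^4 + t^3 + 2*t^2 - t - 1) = t^4 - 10*t^3 - t^2 - 5*t - 2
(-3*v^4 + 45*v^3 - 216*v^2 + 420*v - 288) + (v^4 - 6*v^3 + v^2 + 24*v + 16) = -2*v^4 + 39*v^3 - 215*v^2 + 444*v - 272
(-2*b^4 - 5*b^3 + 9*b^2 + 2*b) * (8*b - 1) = -16*b^5 - 38*b^4 + 77*b^3 + 7*b^2 - 2*b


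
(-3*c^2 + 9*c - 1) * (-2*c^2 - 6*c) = 6*c^4 - 52*c^2 + 6*c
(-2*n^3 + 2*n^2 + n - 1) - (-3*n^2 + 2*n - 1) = -2*n^3 + 5*n^2 - n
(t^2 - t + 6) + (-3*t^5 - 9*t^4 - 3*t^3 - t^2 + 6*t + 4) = -3*t^5 - 9*t^4 - 3*t^3 + 5*t + 10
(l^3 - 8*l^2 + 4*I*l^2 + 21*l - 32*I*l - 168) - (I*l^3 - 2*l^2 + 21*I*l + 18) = l^3 - I*l^3 - 6*l^2 + 4*I*l^2 + 21*l - 53*I*l - 186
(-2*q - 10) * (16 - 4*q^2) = 8*q^3 + 40*q^2 - 32*q - 160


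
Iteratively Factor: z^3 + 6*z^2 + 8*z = (z + 4)*(z^2 + 2*z) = (z + 2)*(z + 4)*(z)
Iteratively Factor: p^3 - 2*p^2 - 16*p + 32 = (p - 2)*(p^2 - 16) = (p - 4)*(p - 2)*(p + 4)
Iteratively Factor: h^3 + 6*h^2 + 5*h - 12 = (h + 3)*(h^2 + 3*h - 4) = (h - 1)*(h + 3)*(h + 4)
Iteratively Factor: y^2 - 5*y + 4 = (y - 4)*(y - 1)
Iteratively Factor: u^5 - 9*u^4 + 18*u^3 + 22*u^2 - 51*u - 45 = (u + 1)*(u^4 - 10*u^3 + 28*u^2 - 6*u - 45) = (u - 3)*(u + 1)*(u^3 - 7*u^2 + 7*u + 15) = (u - 3)*(u + 1)^2*(u^2 - 8*u + 15) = (u - 3)^2*(u + 1)^2*(u - 5)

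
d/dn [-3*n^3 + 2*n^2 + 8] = n*(4 - 9*n)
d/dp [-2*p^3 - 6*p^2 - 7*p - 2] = -6*p^2 - 12*p - 7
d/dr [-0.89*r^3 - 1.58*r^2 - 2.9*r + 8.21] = -2.67*r^2 - 3.16*r - 2.9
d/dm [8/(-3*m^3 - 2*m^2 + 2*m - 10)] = 8*(9*m^2 + 4*m - 2)/(3*m^3 + 2*m^2 - 2*m + 10)^2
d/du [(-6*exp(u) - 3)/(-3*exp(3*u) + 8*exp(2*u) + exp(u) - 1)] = 3*((2*exp(u) + 1)*(-9*exp(2*u) + 16*exp(u) + 1) + 6*exp(3*u) - 16*exp(2*u) - 2*exp(u) + 2)*exp(u)/(3*exp(3*u) - 8*exp(2*u) - exp(u) + 1)^2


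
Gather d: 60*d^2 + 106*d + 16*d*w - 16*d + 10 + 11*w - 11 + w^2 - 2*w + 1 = 60*d^2 + d*(16*w + 90) + w^2 + 9*w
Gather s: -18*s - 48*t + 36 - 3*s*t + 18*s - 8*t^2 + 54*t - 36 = -3*s*t - 8*t^2 + 6*t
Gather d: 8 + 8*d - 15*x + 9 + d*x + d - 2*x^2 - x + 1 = d*(x + 9) - 2*x^2 - 16*x + 18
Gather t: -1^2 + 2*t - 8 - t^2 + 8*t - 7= -t^2 + 10*t - 16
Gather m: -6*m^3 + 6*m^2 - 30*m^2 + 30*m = -6*m^3 - 24*m^2 + 30*m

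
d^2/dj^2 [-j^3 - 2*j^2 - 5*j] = -6*j - 4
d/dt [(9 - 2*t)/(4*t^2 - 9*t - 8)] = (8*t^2 - 72*t + 97)/(16*t^4 - 72*t^3 + 17*t^2 + 144*t + 64)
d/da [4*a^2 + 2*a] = 8*a + 2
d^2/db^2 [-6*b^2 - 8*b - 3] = -12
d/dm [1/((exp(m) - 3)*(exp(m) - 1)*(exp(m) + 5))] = -((exp(m) - 3)*(exp(m) - 1) + (exp(m) - 3)*(exp(m) + 5) + (exp(m) - 1)*(exp(m) + 5))/(4*(exp(m) - 3)^2*(exp(m) + 5)^2*sinh(m/2)^2)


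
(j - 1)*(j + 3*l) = j^2 + 3*j*l - j - 3*l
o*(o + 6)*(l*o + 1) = l*o^3 + 6*l*o^2 + o^2 + 6*o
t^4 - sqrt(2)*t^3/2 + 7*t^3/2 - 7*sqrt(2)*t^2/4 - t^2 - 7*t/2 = t*(t + 7/2)*(t - sqrt(2))*(t + sqrt(2)/2)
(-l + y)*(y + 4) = -l*y - 4*l + y^2 + 4*y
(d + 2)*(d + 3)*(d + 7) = d^3 + 12*d^2 + 41*d + 42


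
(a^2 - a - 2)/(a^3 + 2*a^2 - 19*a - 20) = (a - 2)/(a^2 + a - 20)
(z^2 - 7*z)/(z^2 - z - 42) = z/(z + 6)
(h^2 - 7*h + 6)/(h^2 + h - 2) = (h - 6)/(h + 2)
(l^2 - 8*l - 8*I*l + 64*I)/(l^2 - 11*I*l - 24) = (l - 8)/(l - 3*I)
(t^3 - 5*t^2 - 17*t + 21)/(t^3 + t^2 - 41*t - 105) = (t - 1)/(t + 5)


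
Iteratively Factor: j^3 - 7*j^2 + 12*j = (j - 4)*(j^2 - 3*j) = j*(j - 4)*(j - 3)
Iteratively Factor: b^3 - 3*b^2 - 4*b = (b)*(b^2 - 3*b - 4) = b*(b + 1)*(b - 4)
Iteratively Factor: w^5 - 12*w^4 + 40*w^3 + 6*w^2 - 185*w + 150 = (w - 3)*(w^4 - 9*w^3 + 13*w^2 + 45*w - 50) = (w - 5)*(w - 3)*(w^3 - 4*w^2 - 7*w + 10) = (w - 5)*(w - 3)*(w - 1)*(w^2 - 3*w - 10) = (w - 5)*(w - 3)*(w - 1)*(w + 2)*(w - 5)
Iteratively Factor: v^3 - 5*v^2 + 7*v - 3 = (v - 3)*(v^2 - 2*v + 1) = (v - 3)*(v - 1)*(v - 1)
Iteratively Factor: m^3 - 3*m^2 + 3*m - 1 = (m - 1)*(m^2 - 2*m + 1) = (m - 1)^2*(m - 1)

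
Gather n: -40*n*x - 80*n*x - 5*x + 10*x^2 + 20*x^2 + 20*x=-120*n*x + 30*x^2 + 15*x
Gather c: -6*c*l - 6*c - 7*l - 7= c*(-6*l - 6) - 7*l - 7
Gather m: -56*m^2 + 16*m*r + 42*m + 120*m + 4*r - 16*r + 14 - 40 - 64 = -56*m^2 + m*(16*r + 162) - 12*r - 90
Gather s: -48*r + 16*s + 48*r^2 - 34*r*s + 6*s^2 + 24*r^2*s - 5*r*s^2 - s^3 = 48*r^2 - 48*r - s^3 + s^2*(6 - 5*r) + s*(24*r^2 - 34*r + 16)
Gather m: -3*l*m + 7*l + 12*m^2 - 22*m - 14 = 7*l + 12*m^2 + m*(-3*l - 22) - 14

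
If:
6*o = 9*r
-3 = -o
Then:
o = 3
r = 2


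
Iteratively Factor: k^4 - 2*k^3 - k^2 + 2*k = (k - 2)*(k^3 - k) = (k - 2)*(k + 1)*(k^2 - k) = k*(k - 2)*(k + 1)*(k - 1)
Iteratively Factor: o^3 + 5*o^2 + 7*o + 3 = (o + 3)*(o^2 + 2*o + 1) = (o + 1)*(o + 3)*(o + 1)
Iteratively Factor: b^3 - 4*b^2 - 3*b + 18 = (b - 3)*(b^2 - b - 6) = (b - 3)*(b + 2)*(b - 3)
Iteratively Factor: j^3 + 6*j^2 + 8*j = (j)*(j^2 + 6*j + 8) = j*(j + 2)*(j + 4)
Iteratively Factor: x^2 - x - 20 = (x + 4)*(x - 5)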